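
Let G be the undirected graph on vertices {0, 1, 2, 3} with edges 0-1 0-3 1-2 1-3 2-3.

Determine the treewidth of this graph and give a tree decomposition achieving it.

Treewidth 2.
Bags: B1 = {0, 1, 3}  B2 = {1, 2, 3}
Tree: B1–B2

Each bag holds 3 vertices, so the decomposition has width 2, which upper-bounds the treewidth. For the lower bound, the 3 vertices {0, 1, 3} are pairwise adjacent, and any tree decomposition puts a clique entirely inside one bag — forcing width ≥ 2. The upper and lower bounds meet at 2, so that is the treewidth.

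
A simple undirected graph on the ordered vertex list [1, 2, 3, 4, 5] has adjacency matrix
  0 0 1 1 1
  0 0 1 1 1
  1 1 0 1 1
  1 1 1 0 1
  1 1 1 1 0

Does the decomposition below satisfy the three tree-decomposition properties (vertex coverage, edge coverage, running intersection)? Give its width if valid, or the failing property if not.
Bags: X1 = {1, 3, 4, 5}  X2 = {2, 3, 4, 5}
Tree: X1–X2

Yes; width 3.

Every vertex of G appears in some bag (union = {1, 2, 3, 4, 5}); every edge is covered by a bag; and for each vertex v the set of bags containing v is connected in the bag tree. The decomposition is therefore valid. The largest bag has 4 vertices, so the width is 3.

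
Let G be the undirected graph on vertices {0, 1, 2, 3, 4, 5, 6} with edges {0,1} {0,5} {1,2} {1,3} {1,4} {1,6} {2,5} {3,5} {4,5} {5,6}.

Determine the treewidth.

2

A width-2 tree decomposition is:
Bags: B1 = {1, 3, 5}  B2 = {0, 1, 5}  B3 = {1, 2, 5}  B4 = {1, 5, 6}  B5 = {1, 4, 5}
Tree: B1–B2, B2–B3, B3–B4, B4–B5
Every bag has size at most 3, so the width is 3 − 1 = 2 and tw(G) ≤ 2. For the lower bound, G contains the cycle 5–3–1–0–5, so G is not a forest; only forests have treewidth ≤ 1, hence tw(G) ≥ 2. Therefore the treewidth is 2.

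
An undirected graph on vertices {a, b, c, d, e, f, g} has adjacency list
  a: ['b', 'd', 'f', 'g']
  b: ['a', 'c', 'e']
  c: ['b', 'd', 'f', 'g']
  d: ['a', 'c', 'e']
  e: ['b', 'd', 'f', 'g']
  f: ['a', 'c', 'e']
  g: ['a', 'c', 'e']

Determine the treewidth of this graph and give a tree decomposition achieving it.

Treewidth 3.
Bags: B1 = {a, c, d, e}  B2 = {a, c, e, g}  B3 = {a, b, c, e}  B4 = {a, c, e, f}
Tree: B1–B2, B2–B3, B3–B4

The largest bag has 4 vertices, giving width 3; this decomposition certifies tw(G) ≤ 3. For the lower bound: the 4 vertex sets {a,d}, {e,g}, {c}, {b} are disjoint, each induces a connected subgraph, and every pair is joined by at least one edge of G. Contracting each set to a single vertex therefore yields K_{4} as a minor, and since treewidth is minor-monotone, tw(G) ≥ tw(K_{4}) = 3. The upper and lower bounds meet at 3, so that is the treewidth.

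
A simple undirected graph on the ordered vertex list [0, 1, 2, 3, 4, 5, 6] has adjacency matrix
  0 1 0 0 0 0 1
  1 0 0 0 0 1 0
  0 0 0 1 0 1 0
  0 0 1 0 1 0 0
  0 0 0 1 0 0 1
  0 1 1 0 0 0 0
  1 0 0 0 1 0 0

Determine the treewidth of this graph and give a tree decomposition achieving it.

Each bag holds 3 vertices, so the decomposition has width 2, which upper-bounds the treewidth. For the lower bound, G contains the cycle 3–2–5–1–0–6–4–3, so G is not a forest; only forests have treewidth ≤ 1, hence tw(G) ≥ 2. Combining the bounds, tw(G) = 2.

Treewidth 2.
One optimal decomposition is:
Bags: B1 = {2, 3, 5}  B2 = {1, 3, 5}  B3 = {0, 1, 3}  B4 = {0, 3, 6}  B5 = {3, 4, 6}
Tree: B1–B2, B2–B3, B3–B4, B4–B5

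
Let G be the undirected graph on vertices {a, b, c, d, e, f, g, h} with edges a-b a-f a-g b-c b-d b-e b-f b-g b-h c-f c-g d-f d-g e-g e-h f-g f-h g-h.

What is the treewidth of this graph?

A width-3 tree decomposition is:
Bags: B1 = {b, f, g, h}  B2 = {b, d, f, g}  B3 = {a, b, f, g}  B4 = {b, c, f, g}  B5 = {b, e, g, h}
Tree: B1–B2, B2–B3, B2–B4, B1–B5
The largest bag has 4 vertices, giving width 3; this decomposition certifies tw(G) ≤ 3. On the other hand G contains the 4-clique {b, e, g, h}. A clique must lie in a single bag of any decomposition, so no decomposition can have width below 3. Combining the bounds, tw(G) = 3.

3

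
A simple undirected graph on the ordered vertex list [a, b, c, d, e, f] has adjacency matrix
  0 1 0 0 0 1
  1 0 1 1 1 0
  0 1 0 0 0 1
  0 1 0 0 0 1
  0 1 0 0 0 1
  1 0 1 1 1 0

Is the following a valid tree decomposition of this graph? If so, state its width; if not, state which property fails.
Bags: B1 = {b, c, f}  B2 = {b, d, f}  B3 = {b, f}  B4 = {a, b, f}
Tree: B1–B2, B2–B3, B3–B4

No — vertex e appears in no bag.

A tree decomposition must satisfy three properties: every vertex lies in some bag; for every edge, both endpoints lie together in some bag; and for every vertex, the bags containing it form a connected subtree. Here vertex e appears in no bag, so the decomposition is invalid.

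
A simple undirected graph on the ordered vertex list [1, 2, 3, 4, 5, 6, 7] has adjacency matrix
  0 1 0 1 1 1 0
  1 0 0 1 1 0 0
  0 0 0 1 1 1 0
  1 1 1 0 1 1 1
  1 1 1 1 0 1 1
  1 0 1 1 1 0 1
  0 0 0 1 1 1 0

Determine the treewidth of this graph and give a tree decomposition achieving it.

Treewidth 3.
Bags: B1 = {1, 2, 4, 5}  B2 = {1, 4, 5, 6}  B3 = {3, 4, 5, 6}  B4 = {4, 5, 6, 7}
Tree: B1–B2, B2–B3, B3–B4

Every bag has size at most 4, so the width is 4 − 1 = 3 and tw(G) ≤ 3. For the lower bound, the 4 vertices {1, 2, 4, 5} are pairwise adjacent, and any tree decomposition puts a clique entirely inside one bag — forcing width ≥ 3. Hence tw(G) = 3 exactly.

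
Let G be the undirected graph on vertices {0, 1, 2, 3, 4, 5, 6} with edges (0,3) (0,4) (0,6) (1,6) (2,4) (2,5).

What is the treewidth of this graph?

A width-1 tree decomposition is:
Bags: B1 = {2, 4}  B2 = {2, 5}  B3 = {0, 4}  B4 = {0, 3}  B5 = {0, 6}  B6 = {1, 6}
Tree: B1–B2, B1–B3, B3–B4, B3–B5, B5–B6
Each bag holds 2 vertices, so the decomposition has width 1, which upper-bounds the treewidth. Any graph with an edge has treewidth ≥ 1, and G has the edge 4–2. The upper and lower bounds meet at 1, so that is the treewidth.

1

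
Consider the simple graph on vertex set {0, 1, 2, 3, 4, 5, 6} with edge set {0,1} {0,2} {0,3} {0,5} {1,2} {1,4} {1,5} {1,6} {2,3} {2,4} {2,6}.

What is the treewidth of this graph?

A width-2 tree decomposition is:
Bags: B1 = {0, 1, 5}  B2 = {0, 1, 2}  B3 = {1, 2, 6}  B4 = {0, 2, 3}  B5 = {1, 2, 4}
Tree: B1–B2, B2–B3, B2–B4, B3–B5
Each bag holds 3 vertices, so the decomposition has width 2, which upper-bounds the treewidth. On the other hand G contains the 3-clique {0, 1, 2}. A clique must lie in a single bag of any decomposition, so no decomposition can have width below 2. Hence tw(G) = 2 exactly.

2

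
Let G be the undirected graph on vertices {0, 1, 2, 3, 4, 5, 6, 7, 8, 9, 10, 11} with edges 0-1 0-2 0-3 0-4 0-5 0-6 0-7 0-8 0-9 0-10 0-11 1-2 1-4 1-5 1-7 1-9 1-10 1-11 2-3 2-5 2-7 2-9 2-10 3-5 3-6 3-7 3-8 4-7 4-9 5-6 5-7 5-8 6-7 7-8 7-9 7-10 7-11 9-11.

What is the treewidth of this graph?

4

A width-4 tree decomposition is:
Bags: B1 = {0, 1, 2, 5, 7}  B2 = {0, 2, 3, 5, 7}  B3 = {0, 1, 2, 7, 9}  B4 = {0, 1, 2, 7, 10}  B5 = {0, 1, 7, 9, 11}  B6 = {0, 3, 5, 6, 7}  B7 = {0, 1, 4, 7, 9}  B8 = {0, 3, 5, 7, 8}
Tree: B1–B2, B1–B3, B3–B4, B3–B5, B2–B6, B3–B7, B6–B8
Every bag has size at most 5, so the width is 5 − 1 = 4 and tw(G) ≤ 4. Conversely, {0, 3, 5, 7, 8} is a clique of size 5, and the vertices of any clique must share a bag in every tree decomposition; so some bag has ≥ 5 vertices and tw(G) ≥ 4. The upper and lower bounds meet at 4, so that is the treewidth.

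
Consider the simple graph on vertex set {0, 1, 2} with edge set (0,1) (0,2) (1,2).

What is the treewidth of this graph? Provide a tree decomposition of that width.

A single bag containing all 3 vertices is trivially a valid decomposition of width 2. On the other hand G contains the 3-clique {0, 1, 2}. A clique must lie in a single bag of any decomposition, so no decomposition can have width below 2. Hence tw(G) = 2 exactly.

Treewidth 2.
One such decomposition:
Bags: B1 = {0, 1, 2}
Tree: (single bag)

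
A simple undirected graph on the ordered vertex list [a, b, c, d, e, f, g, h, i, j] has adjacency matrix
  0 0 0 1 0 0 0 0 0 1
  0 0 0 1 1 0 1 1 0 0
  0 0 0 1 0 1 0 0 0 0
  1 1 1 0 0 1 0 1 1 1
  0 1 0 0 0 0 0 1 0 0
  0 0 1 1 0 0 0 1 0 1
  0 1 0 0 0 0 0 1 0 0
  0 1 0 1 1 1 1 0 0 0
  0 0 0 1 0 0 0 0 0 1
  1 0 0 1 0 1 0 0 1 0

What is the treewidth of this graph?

A width-2 tree decomposition is:
Bags: B1 = {d, f, h}  B2 = {d, f, j}  B3 = {d, i, j}  B4 = {b, d, h}  B5 = {c, d, f}  B6 = {b, g, h}  B7 = {b, e, h}  B8 = {a, d, j}
Tree: B1–B2, B2–B3, B1–B4, B2–B5, B4–B6, B6–B7, B2–B8
Each bag holds 3 vertices, so the decomposition has width 2, which upper-bounds the treewidth. Conversely, {a, d, j} is a clique of size 3, and the vertices of any clique must share a bag in every tree decomposition; so some bag has ≥ 3 vertices and tw(G) ≥ 2. Therefore the treewidth is 2.

2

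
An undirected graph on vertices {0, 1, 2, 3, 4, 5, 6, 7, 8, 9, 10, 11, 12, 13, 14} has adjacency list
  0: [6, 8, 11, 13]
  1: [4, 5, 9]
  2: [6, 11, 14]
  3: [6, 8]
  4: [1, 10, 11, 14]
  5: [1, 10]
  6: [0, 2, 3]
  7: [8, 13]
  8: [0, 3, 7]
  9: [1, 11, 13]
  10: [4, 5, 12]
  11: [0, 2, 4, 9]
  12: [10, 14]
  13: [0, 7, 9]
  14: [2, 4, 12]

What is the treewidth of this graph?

A width-3 tree decomposition is:
Bags: B1 = {1, 5, 10, 12}  B2 = {1, 4, 10, 12}  B3 = {1, 4, 12, 14}  B4 = {1, 4, 9, 14}  B5 = {4, 9, 11, 14}  B6 = {2, 9, 11, 14}  B7 = {2, 9, 11, 13}  B8 = {0, 2, 11, 13}  B9 = {0, 2, 6, 13}  B10 = {0, 6, 7, 13}  B11 = {0, 6, 7, 8}  B12 = {3, 6, 7, 8}
Tree: B1–B2, B2–B3, B3–B4, B4–B5, B5–B6, B6–B7, B7–B8, B8–B9, B9–B10, B10–B11, B11–B12
Every bag has size at most 4, so the width is 4 − 1 = 3 and tw(G) ≤ 3. For the lower bound: the 4 vertex sets {5,10,12}, {1}, {4}, {2,9,11,14} are disjoint, each induces a connected subgraph, and every pair is joined by at least one edge of G. Contracting each set to a single vertex therefore yields K_{4} as a minor, and since treewidth is minor-monotone, tw(G) ≥ tw(K_{4}) = 3. The upper and lower bounds meet at 3, so that is the treewidth.

3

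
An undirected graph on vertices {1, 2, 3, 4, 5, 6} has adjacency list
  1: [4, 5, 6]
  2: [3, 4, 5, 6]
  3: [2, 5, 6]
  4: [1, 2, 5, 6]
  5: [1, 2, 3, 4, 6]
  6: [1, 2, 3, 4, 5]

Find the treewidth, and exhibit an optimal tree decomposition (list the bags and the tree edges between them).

Every bag has size at most 4, so the width is 4 − 1 = 3 and tw(G) ≤ 3. For the lower bound, the 4 vertices {1, 4, 5, 6} are pairwise adjacent, and any tree decomposition puts a clique entirely inside one bag — forcing width ≥ 3. Combining the bounds, tw(G) = 3.

Treewidth 3.
Bags: B1 = {2, 3, 5, 6}  B2 = {2, 4, 5, 6}  B3 = {1, 4, 5, 6}
Tree: B1–B2, B2–B3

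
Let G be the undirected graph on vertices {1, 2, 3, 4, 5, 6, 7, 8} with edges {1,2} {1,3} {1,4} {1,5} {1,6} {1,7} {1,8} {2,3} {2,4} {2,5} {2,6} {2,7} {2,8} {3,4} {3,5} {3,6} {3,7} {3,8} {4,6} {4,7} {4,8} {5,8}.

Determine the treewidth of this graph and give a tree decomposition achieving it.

Treewidth 4.
Bags: B1 = {1, 2, 3, 4, 8}  B2 = {1, 2, 3, 4, 7}  B3 = {1, 2, 3, 4, 6}  B4 = {1, 2, 3, 5, 8}
Tree: B1–B2, B1–B3, B1–B4

Every bag has size at most 5, so the width is 5 − 1 = 4 and tw(G) ≤ 4. On the other hand G contains the 5-clique {1, 2, 3, 4, 8}. A clique must lie in a single bag of any decomposition, so no decomposition can have width below 4. Therefore the treewidth is 4.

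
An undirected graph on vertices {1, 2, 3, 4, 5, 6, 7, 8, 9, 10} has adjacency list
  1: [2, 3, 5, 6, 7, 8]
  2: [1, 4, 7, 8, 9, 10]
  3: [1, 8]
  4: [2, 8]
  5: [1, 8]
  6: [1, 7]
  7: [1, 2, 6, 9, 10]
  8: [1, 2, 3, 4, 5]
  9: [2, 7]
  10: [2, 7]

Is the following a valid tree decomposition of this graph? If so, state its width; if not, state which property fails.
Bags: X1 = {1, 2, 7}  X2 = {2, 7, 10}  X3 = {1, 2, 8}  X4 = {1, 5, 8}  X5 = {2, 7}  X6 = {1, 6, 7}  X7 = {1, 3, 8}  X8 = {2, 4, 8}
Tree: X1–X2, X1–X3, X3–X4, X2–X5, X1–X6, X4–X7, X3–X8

A tree decomposition must satisfy three properties: every vertex lies in some bag; for every edge, both endpoints lie together in some bag; and for every vertex, the bags containing it form a connected subtree. Here vertex 9 appears in no bag, so the decomposition is invalid.

No — vertex 9 appears in no bag.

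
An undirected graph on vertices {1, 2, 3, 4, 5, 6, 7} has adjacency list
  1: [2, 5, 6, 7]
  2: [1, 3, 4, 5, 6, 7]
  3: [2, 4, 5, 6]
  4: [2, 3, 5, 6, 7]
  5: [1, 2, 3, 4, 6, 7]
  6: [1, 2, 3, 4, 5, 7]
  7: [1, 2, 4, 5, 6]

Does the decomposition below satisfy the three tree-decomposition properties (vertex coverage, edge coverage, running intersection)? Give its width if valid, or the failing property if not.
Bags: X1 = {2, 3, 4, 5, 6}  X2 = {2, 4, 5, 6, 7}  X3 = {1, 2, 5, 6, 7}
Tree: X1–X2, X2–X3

Yes; width 4.

Checking the three conditions: (i) the bags cover all of {1, 2, 3, 4, 5, 6, 7}; (ii) for each edge, some bag contains both endpoints; (iii) the bags containing any fixed vertex form a subtree. All hold, so the decomposition is valid with width 5 − 1 = 4.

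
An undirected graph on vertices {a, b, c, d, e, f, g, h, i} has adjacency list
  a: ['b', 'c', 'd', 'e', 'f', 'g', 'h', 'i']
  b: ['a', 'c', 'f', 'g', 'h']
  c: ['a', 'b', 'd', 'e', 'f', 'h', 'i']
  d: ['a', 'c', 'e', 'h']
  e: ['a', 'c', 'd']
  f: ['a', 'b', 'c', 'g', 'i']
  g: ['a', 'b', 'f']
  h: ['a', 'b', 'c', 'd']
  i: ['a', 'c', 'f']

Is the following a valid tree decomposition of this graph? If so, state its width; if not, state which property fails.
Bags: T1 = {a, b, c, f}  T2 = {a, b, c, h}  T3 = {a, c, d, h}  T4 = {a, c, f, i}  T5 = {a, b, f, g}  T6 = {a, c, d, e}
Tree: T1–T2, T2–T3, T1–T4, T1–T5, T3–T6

Vertex coverage: the bags together contain {a, b, c, d, e, f, g, h, i}, the full vertex set. Edge coverage: each edge of G has both endpoints in at least one bag. Running intersection: for every vertex, the bags containing it form a connected subtree. All three properties hold, so this is a valid tree decomposition of width max|bag| − 1 = 3, and hence tw(G) ≤ 3.

Yes; width 3.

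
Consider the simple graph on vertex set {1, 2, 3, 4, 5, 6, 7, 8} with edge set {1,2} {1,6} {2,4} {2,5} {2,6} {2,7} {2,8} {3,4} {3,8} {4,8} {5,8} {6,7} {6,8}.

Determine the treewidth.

A width-2 tree decomposition is:
Bags: B1 = {2, 6, 8}  B2 = {2, 4, 8}  B3 = {1, 2, 6}  B4 = {3, 4, 8}  B5 = {2, 5, 8}  B6 = {2, 6, 7}
Tree: B1–B2, B1–B3, B2–B4, B1–B5, B3–B6
The largest bag has 3 vertices, giving width 2; this decomposition certifies tw(G) ≤ 2. Conversely, {2, 4, 8} is a clique of size 3, and the vertices of any clique must share a bag in every tree decomposition; so some bag has ≥ 3 vertices and tw(G) ≥ 2. Hence tw(G) = 2 exactly.

2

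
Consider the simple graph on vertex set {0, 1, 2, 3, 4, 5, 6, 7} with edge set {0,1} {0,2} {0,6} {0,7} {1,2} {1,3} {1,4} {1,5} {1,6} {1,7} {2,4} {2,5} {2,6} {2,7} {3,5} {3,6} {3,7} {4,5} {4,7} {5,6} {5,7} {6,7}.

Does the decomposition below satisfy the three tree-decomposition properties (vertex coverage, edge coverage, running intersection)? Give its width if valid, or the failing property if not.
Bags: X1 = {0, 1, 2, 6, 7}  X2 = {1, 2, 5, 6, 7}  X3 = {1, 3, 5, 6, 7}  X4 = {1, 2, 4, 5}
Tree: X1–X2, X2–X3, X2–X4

No — edge (7,4) lies in no bag.

A tree decomposition must satisfy three properties: every vertex lies in some bag; for every edge, both endpoints lie together in some bag; and for every vertex, the bags containing it form a connected subtree. Here edge (7,4) lies in no bag, so the decomposition is invalid.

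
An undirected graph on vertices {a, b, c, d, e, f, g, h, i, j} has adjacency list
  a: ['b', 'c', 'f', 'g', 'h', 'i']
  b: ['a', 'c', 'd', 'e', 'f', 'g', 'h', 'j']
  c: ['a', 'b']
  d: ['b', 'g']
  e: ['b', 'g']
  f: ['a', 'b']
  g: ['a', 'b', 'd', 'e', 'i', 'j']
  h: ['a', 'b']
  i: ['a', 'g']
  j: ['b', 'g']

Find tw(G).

A width-2 tree decomposition is:
Bags: B1 = {b, d, g}  B2 = {b, e, g}  B3 = {a, b, g}  B4 = {b, g, j}  B5 = {a, b, f}  B6 = {a, b, h}  B7 = {a, b, c}  B8 = {a, g, i}
Tree: B1–B2, B2–B3, B1–B4, B3–B5, B3–B6, B6–B7, B3–B8
Each bag holds 3 vertices, so the decomposition has width 2, which upper-bounds the treewidth. Conversely, {b, d, g} is a clique of size 3, and the vertices of any clique must share a bag in every tree decomposition; so some bag has ≥ 3 vertices and tw(G) ≥ 2. Hence tw(G) = 2 exactly.

2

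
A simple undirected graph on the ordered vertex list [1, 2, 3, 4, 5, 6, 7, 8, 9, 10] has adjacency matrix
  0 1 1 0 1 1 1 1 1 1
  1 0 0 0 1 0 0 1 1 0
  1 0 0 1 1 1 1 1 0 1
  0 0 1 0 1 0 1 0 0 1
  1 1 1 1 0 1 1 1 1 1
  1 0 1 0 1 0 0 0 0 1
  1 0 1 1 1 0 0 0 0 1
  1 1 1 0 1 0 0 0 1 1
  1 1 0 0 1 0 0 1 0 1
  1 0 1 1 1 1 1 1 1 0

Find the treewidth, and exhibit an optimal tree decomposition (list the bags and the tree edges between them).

Every bag has size at most 5, so the width is 5 − 1 = 4 and tw(G) ≤ 4. For the lower bound, the 5 vertices {1, 2, 5, 8, 9} are pairwise adjacent, and any tree decomposition puts a clique entirely inside one bag — forcing width ≥ 4. Combining the bounds, tw(G) = 4.

Treewidth 4.
One optimal decomposition is:
Bags: B1 = {1, 3, 5, 8, 10}  B2 = {1, 5, 8, 9, 10}  B3 = {1, 3, 5, 7, 10}  B4 = {1, 2, 5, 8, 9}  B5 = {3, 4, 5, 7, 10}  B6 = {1, 3, 5, 6, 10}
Tree: B1–B2, B1–B3, B2–B4, B3–B5, B1–B6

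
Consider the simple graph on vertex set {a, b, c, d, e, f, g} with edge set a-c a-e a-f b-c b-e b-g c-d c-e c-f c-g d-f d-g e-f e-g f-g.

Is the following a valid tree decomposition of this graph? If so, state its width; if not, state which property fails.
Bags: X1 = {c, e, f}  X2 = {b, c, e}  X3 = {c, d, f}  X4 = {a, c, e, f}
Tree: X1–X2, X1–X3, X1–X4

No — vertex g appears in no bag.

A tree decomposition must satisfy three properties: every vertex lies in some bag; for every edge, both endpoints lie together in some bag; and for every vertex, the bags containing it form a connected subtree. Here vertex g appears in no bag, so the decomposition is invalid.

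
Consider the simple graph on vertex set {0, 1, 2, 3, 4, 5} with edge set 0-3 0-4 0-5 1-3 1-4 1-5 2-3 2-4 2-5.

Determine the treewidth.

3

A width-3 tree decomposition is:
Bags: B1 = {0, 1, 2, 3}  B2 = {0, 1, 2, 4}  B3 = {0, 1, 2, 5}
Tree: B1–B2, B2–B3
Every bag has size at most 4, so the width is 4 − 1 = 3 and tw(G) ≤ 3. For the lower bound: the 4 vertex sets {1,3}, {2,4}, {0}, {5} are disjoint, each induces a connected subgraph, and every pair is joined by at least one edge of G. Contracting each set to a single vertex therefore yields K_{4} as a minor, and since treewidth is minor-monotone, tw(G) ≥ tw(K_{4}) = 3. Hence tw(G) = 3 exactly.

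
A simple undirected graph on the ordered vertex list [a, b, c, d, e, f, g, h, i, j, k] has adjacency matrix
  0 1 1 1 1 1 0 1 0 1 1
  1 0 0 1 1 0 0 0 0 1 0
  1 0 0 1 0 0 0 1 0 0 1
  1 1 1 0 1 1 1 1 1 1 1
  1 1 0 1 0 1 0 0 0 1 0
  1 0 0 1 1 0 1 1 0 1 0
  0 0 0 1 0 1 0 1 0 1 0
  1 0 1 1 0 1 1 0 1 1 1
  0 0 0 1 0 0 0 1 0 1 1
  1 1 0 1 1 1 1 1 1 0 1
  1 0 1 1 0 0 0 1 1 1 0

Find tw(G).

A width-4 tree decomposition is:
Bags: B1 = {a, d, f, h, j}  B2 = {a, d, h, j, k}  B3 = {a, c, d, h, k}  B4 = {a, d, e, f, j}  B5 = {d, h, i, j, k}  B6 = {a, b, d, e, j}  B7 = {d, f, g, h, j}
Tree: B1–B2, B2–B3, B1–B4, B2–B5, B4–B6, B1–B7
The largest bag has 5 vertices, giving width 4; this decomposition certifies tw(G) ≤ 4. Conversely, {a, d, e, f, j} is a clique of size 5, and the vertices of any clique must share a bag in every tree decomposition; so some bag has ≥ 5 vertices and tw(G) ≥ 4. Combining the bounds, tw(G) = 4.

4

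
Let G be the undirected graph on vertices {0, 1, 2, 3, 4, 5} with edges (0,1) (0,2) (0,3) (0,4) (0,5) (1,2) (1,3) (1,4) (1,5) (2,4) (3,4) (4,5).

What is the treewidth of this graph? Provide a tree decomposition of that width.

Treewidth 3.
Bags: B1 = {0, 1, 4, 5}  B2 = {0, 1, 2, 4}  B3 = {0, 1, 3, 4}
Tree: B1–B2, B1–B3

The largest bag has 4 vertices, giving width 3; this decomposition certifies tw(G) ≤ 3. For the lower bound, the 4 vertices {0, 1, 2, 4} are pairwise adjacent, and any tree decomposition puts a clique entirely inside one bag — forcing width ≥ 3. The upper and lower bounds meet at 3, so that is the treewidth.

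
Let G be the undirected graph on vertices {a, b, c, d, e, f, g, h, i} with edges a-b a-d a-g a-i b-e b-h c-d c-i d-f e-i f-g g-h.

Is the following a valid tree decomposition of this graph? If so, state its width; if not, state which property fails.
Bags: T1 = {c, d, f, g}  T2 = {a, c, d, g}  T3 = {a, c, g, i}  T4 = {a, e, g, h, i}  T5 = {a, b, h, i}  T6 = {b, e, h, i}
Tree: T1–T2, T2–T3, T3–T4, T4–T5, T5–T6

A tree decomposition must satisfy three properties: every vertex lies in some bag; for every edge, both endpoints lie together in some bag; and for every vertex, the bags containing it form a connected subtree. Here bags containing vertex e are not connected in the tree, so the decomposition is invalid.

No — bags containing vertex e are not connected in the tree.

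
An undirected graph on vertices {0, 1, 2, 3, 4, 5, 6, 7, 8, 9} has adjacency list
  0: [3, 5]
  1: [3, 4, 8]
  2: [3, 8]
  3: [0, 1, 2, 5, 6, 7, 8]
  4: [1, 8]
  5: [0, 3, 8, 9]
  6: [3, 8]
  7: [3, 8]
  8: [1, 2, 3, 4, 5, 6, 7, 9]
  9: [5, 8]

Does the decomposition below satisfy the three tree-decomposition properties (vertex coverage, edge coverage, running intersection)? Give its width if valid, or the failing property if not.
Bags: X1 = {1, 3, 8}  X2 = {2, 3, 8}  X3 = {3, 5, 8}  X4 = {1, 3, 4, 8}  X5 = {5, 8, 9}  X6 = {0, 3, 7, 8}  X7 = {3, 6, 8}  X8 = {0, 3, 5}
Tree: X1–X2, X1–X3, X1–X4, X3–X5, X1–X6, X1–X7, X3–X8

A tree decomposition must satisfy three properties: every vertex lies in some bag; for every edge, both endpoints lie together in some bag; and for every vertex, the bags containing it form a connected subtree. Here bags containing vertex 0 are not connected in the tree, so the decomposition is invalid.

No — bags containing vertex 0 are not connected in the tree.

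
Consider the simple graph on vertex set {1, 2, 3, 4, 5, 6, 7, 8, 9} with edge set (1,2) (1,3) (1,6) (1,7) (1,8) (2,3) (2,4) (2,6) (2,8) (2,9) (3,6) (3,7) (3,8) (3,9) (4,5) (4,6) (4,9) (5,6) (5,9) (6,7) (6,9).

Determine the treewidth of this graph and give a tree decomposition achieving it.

Each bag holds 4 vertices, so the decomposition has width 3, which upper-bounds the treewidth. On the other hand G contains the 4-clique {1, 2, 3, 8}. A clique must lie in a single bag of any decomposition, so no decomposition can have width below 3. Therefore the treewidth is 3.

Treewidth 3.
One such decomposition:
Bags: B1 = {4, 5, 6, 9}  B2 = {2, 4, 6, 9}  B3 = {2, 3, 6, 9}  B4 = {1, 2, 3, 6}  B5 = {1, 3, 6, 7}  B6 = {1, 2, 3, 8}
Tree: B1–B2, B2–B3, B3–B4, B4–B5, B4–B6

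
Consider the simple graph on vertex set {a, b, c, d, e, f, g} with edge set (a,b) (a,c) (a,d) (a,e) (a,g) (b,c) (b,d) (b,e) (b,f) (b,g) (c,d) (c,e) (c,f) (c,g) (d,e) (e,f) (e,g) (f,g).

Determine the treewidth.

A width-4 tree decomposition is:
Bags: B1 = {a, b, c, e, g}  B2 = {b, c, e, f, g}  B3 = {a, b, c, d, e}
Tree: B1–B2, B1–B3
Every bag has size at most 5, so the width is 5 − 1 = 4 and tw(G) ≤ 4. On the other hand G contains the 5-clique {a, b, c, d, e}. A clique must lie in a single bag of any decomposition, so no decomposition can have width below 4. Combining the bounds, tw(G) = 4.

4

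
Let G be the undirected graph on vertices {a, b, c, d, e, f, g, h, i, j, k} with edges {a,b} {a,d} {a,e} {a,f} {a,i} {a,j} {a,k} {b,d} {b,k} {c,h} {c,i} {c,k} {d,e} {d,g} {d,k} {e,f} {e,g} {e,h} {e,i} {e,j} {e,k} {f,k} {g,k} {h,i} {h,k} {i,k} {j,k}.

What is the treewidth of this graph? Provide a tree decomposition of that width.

Treewidth 3.
Bags: B1 = {a, d, e, k}  B2 = {a, e, f, k}  B3 = {a, b, d, k}  B4 = {a, e, i, k}  B5 = {e, h, i, k}  B6 = {c, h, i, k}  B7 = {d, e, g, k}  B8 = {a, e, j, k}
Tree: B1–B2, B1–B3, B1–B4, B4–B5, B5–B6, B1–B7, B4–B8

Each bag holds 4 vertices, so the decomposition has width 3, which upper-bounds the treewidth. On the other hand G contains the 4-clique {d, e, g, k}. A clique must lie in a single bag of any decomposition, so no decomposition can have width below 3. The upper and lower bounds meet at 3, so that is the treewidth.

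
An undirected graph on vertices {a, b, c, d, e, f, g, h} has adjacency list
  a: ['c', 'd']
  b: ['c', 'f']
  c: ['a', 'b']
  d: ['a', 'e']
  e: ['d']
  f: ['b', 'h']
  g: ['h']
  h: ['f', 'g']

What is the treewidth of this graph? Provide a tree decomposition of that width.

The largest bag has 2 vertices, giving width 1; this decomposition certifies tw(G) ≤ 1. Any graph with an edge has treewidth ≥ 1, and G has the edge g–h. Hence tw(G) = 1 exactly.

Treewidth 1.
One optimal decomposition is:
Bags: B1 = {g, h}  B2 = {f, h}  B3 = {b, f}  B4 = {b, c}  B5 = {a, c}  B6 = {a, d}  B7 = {d, e}
Tree: B1–B2, B2–B3, B3–B4, B4–B5, B5–B6, B6–B7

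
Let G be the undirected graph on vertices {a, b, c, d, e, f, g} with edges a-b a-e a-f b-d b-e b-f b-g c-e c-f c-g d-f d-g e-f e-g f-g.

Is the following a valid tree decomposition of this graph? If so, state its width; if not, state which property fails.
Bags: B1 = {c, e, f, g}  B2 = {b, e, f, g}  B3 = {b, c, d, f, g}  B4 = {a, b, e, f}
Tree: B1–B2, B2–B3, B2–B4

A tree decomposition must satisfy three properties: every vertex lies in some bag; for every edge, both endpoints lie together in some bag; and for every vertex, the bags containing it form a connected subtree. Here bags containing vertex c are not connected in the tree, so the decomposition is invalid.

No — bags containing vertex c are not connected in the tree.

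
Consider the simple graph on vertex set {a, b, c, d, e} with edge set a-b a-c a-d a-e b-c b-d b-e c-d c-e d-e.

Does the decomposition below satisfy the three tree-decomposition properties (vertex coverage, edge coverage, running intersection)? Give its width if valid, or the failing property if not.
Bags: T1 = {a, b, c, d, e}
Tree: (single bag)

Every vertex of G appears in some bag (union = {a, b, c, d, e}); every edge is covered by a bag; and for each vertex v the set of bags containing v is connected in the bag tree. The decomposition is therefore valid. The largest bag has 5 vertices, so the width is 4.

Yes; width 4.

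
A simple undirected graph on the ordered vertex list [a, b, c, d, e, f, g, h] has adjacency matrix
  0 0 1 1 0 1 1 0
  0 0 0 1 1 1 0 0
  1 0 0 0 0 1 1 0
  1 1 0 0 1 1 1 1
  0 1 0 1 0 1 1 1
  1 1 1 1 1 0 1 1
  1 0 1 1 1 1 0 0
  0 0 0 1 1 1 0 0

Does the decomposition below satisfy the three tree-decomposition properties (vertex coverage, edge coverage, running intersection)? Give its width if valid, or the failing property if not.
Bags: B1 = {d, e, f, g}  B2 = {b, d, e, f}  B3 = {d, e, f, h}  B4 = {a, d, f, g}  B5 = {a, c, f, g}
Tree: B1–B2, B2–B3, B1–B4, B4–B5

Every vertex of G appears in some bag (union = {a, b, c, d, e, f, g, h}); every edge is covered by a bag; and for each vertex v the set of bags containing v is connected in the bag tree. The decomposition is therefore valid. The largest bag has 4 vertices, so the width is 3.

Yes; width 3.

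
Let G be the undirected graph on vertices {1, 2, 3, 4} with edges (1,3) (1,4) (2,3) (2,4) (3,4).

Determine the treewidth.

2

A width-2 tree decomposition is:
Bags: B1 = {2, 3, 4}  B2 = {1, 3, 4}
Tree: B1–B2
The largest bag has 3 vertices, giving width 2; this decomposition certifies tw(G) ≤ 2. On the other hand G contains the 3-clique {1, 3, 4}. A clique must lie in a single bag of any decomposition, so no decomposition can have width below 2. The upper and lower bounds meet at 2, so that is the treewidth.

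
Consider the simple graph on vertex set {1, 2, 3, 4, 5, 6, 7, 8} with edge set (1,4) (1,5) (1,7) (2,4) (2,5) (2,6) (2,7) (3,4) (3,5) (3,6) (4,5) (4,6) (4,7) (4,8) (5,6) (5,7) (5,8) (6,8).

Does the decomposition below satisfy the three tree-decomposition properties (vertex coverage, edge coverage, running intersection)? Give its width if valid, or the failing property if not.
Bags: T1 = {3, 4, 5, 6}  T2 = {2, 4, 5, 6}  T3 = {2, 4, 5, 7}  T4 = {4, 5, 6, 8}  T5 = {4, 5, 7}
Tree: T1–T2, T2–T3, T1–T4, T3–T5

A tree decomposition must satisfy three properties: every vertex lies in some bag; for every edge, both endpoints lie together in some bag; and for every vertex, the bags containing it form a connected subtree. Here vertex 1 appears in no bag, so the decomposition is invalid.

No — vertex 1 appears in no bag.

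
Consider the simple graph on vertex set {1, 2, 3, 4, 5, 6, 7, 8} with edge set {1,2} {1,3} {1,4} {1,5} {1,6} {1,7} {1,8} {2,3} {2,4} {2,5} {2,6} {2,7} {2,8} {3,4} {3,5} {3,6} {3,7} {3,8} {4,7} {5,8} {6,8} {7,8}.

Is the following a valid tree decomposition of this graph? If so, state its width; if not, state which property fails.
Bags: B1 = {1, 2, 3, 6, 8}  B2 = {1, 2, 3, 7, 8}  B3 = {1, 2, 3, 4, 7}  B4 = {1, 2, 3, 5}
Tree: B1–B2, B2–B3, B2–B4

No — edge (8,5) lies in no bag.

A tree decomposition must satisfy three properties: every vertex lies in some bag; for every edge, both endpoints lie together in some bag; and for every vertex, the bags containing it form a connected subtree. Here edge (8,5) lies in no bag, so the decomposition is invalid.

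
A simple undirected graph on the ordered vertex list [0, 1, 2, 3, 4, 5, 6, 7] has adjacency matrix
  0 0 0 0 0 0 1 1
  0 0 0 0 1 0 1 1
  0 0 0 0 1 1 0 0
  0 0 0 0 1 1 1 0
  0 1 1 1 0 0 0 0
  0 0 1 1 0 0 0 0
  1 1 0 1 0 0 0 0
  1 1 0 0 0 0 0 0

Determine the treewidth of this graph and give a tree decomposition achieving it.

Treewidth 2.
One such decomposition:
Bags: B1 = {2, 4, 5}  B2 = {3, 4, 5}  B3 = {1, 3, 4}  B4 = {1, 3, 6}  B5 = {1, 6, 7}  B6 = {0, 6, 7}
Tree: B1–B2, B2–B3, B3–B4, B4–B5, B5–B6

Each bag holds 3 vertices, so the decomposition has width 2, which upper-bounds the treewidth. The edges 2–5–3–4–2 form a cycle, so G is not a tree and its treewidth is at least 2. Therefore the treewidth is 2.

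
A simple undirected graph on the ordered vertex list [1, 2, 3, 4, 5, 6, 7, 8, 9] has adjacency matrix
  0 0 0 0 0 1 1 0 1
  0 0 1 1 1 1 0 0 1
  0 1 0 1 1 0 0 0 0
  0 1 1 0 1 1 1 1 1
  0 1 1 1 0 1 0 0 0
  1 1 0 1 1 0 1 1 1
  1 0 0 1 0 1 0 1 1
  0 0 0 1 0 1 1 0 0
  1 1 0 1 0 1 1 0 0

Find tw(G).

3

A width-3 tree decomposition is:
Bags: B1 = {4, 6, 7, 9}  B2 = {2, 4, 6, 9}  B3 = {1, 6, 7, 9}  B4 = {2, 4, 5, 6}  B5 = {4, 6, 7, 8}  B6 = {2, 3, 4, 5}
Tree: B1–B2, B1–B3, B2–B4, B1–B5, B4–B6
The largest bag has 4 vertices, giving width 3; this decomposition certifies tw(G) ≤ 3. Conversely, {1, 6, 7, 9} is a clique of size 4, and the vertices of any clique must share a bag in every tree decomposition; so some bag has ≥ 4 vertices and tw(G) ≥ 3. Hence tw(G) = 3 exactly.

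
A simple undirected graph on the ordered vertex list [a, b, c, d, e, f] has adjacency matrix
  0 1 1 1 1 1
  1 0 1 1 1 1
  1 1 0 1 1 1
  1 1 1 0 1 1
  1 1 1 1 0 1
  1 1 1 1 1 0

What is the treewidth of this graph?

5

A width-5 tree decomposition is:
Bags: B1 = {a, b, c, d, e, f}
Tree: (single bag)
With just one bag of size 6, the width is 6 − 1 = 5, so tw(G) ≤ 5. For the lower bound, the 6 vertices {a, b, c, d, e, f} are pairwise adjacent, and any tree decomposition puts a clique entirely inside one bag — forcing width ≥ 5. Therefore the treewidth is 5.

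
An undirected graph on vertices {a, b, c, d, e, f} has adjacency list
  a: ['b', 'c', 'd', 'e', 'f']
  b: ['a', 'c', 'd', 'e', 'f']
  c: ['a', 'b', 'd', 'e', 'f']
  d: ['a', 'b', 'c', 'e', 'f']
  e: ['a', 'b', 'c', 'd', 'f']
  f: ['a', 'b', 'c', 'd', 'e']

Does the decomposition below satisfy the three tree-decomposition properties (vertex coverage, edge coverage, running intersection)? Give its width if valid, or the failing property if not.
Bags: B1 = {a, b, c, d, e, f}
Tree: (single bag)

Yes; width 5.

Vertex coverage: the bags together contain {a, b, c, d, e, f}, the full vertex set. Edge coverage: each edge of G has both endpoints in at least one bag. Running intersection: for every vertex, the bags containing it form a connected subtree. All three properties hold, so this is a valid tree decomposition of width max|bag| − 1 = 5, and hence tw(G) ≤ 5.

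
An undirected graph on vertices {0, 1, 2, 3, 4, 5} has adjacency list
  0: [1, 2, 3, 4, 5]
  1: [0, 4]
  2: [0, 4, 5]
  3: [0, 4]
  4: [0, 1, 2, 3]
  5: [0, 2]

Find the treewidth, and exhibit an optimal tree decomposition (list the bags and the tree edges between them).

Each bag holds 3 vertices, so the decomposition has width 2, which upper-bounds the treewidth. On the other hand G contains the 3-clique {0, 1, 4}. A clique must lie in a single bag of any decomposition, so no decomposition can have width below 2. Therefore the treewidth is 2.

Treewidth 2.
One such decomposition:
Bags: B1 = {0, 3, 4}  B2 = {0, 1, 4}  B3 = {0, 2, 4}  B4 = {0, 2, 5}
Tree: B1–B2, B1–B3, B3–B4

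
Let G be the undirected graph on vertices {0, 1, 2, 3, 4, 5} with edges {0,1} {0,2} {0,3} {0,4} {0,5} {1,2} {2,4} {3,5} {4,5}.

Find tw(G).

2

A width-2 tree decomposition is:
Bags: B1 = {0, 1, 2}  B2 = {0, 2, 4}  B3 = {0, 4, 5}  B4 = {0, 3, 5}
Tree: B1–B2, B2–B3, B3–B4
Each bag holds 3 vertices, so the decomposition has width 2, which upper-bounds the treewidth. For the lower bound, the 3 vertices {0, 1, 2} are pairwise adjacent, and any tree decomposition puts a clique entirely inside one bag — forcing width ≥ 2. The upper and lower bounds meet at 2, so that is the treewidth.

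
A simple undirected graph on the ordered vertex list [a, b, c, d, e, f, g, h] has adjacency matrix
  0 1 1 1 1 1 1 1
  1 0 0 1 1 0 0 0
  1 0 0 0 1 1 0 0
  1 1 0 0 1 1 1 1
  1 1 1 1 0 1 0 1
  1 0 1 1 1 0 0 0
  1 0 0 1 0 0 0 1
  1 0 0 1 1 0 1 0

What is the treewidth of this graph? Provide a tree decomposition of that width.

Treewidth 3.
Bags: B1 = {a, d, e, f}  B2 = {a, c, e, f}  B3 = {a, b, d, e}  B4 = {a, d, e, h}  B5 = {a, d, g, h}
Tree: B1–B2, B1–B3, B3–B4, B4–B5

Every bag has size at most 4, so the width is 4 − 1 = 3 and tw(G) ≤ 3. Conversely, {a, d, g, h} is a clique of size 4, and the vertices of any clique must share a bag in every tree decomposition; so some bag has ≥ 4 vertices and tw(G) ≥ 3. Combining the bounds, tw(G) = 3.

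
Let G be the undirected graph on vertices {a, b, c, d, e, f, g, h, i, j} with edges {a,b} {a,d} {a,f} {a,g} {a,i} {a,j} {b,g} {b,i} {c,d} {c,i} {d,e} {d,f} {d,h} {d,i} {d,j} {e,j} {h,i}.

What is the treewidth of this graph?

2

A width-2 tree decomposition is:
Bags: B1 = {d, h, i}  B2 = {a, d, i}  B3 = {a, b, i}  B4 = {a, d, j}  B5 = {c, d, i}  B6 = {a, b, g}  B7 = {d, e, j}  B8 = {a, d, f}
Tree: B1–B2, B2–B3, B2–B4, B1–B5, B3–B6, B4–B7, B2–B8
Every bag has size at most 3, so the width is 3 − 1 = 2 and tw(G) ≤ 2. Conversely, {d, e, j} is a clique of size 3, and the vertices of any clique must share a bag in every tree decomposition; so some bag has ≥ 3 vertices and tw(G) ≥ 2. The upper and lower bounds meet at 2, so that is the treewidth.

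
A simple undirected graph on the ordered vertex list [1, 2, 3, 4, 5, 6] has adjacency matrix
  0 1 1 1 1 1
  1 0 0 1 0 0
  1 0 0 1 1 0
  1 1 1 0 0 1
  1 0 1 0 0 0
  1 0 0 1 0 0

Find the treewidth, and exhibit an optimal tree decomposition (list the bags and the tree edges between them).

Every bag has size at most 3, so the width is 3 − 1 = 2 and tw(G) ≤ 2. For the lower bound, the 3 vertices {1, 2, 4} are pairwise adjacent, and any tree decomposition puts a clique entirely inside one bag — forcing width ≥ 2. Combining the bounds, tw(G) = 2.

Treewidth 2.
One optimal decomposition is:
Bags: B1 = {1, 3, 4}  B2 = {1, 4, 6}  B3 = {1, 3, 5}  B4 = {1, 2, 4}
Tree: B1–B2, B1–B3, B1–B4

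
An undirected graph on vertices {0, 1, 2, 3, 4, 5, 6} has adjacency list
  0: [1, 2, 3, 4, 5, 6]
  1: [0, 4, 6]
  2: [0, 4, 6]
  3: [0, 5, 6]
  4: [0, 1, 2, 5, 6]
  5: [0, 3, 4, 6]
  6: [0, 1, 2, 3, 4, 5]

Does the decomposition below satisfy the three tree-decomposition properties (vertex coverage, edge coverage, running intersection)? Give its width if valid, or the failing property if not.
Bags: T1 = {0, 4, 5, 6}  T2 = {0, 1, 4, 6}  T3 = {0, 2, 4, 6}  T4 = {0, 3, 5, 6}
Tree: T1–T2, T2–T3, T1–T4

Yes; width 3.

Every vertex of G appears in some bag (union = {0, 1, 2, 3, 4, 5, 6}); every edge is covered by a bag; and for each vertex v the set of bags containing v is connected in the bag tree. The decomposition is therefore valid. The largest bag has 4 vertices, so the width is 3.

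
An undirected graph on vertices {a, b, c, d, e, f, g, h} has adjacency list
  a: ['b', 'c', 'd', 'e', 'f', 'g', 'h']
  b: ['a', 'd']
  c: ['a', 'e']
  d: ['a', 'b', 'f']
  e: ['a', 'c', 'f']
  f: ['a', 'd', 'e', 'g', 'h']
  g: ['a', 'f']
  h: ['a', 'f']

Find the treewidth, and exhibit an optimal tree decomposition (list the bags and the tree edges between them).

Treewidth 2.
One such decomposition:
Bags: B1 = {a, d, f}  B2 = {a, b, d}  B3 = {a, e, f}  B4 = {a, f, h}  B5 = {a, c, e}  B6 = {a, f, g}
Tree: B1–B2, B1–B3, B1–B4, B3–B5, B4–B6

The largest bag has 3 vertices, giving width 2; this decomposition certifies tw(G) ≤ 2. For the lower bound, the 3 vertices {a, c, e} are pairwise adjacent, and any tree decomposition puts a clique entirely inside one bag — forcing width ≥ 2. Therefore the treewidth is 2.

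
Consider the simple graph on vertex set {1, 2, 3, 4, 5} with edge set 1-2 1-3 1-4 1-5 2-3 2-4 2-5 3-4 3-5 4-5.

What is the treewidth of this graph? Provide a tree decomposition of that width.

With just one bag of size 5, the width is 5 − 1 = 4, so tw(G) ≤ 4. Conversely, {1, 2, 3, 4, 5} is a clique of size 5, and the vertices of any clique must share a bag in every tree decomposition; so some bag has ≥ 5 vertices and tw(G) ≥ 4. Combining the bounds, tw(G) = 4.

Treewidth 4.
One optimal decomposition is:
Bags: B1 = {1, 2, 3, 4, 5}
Tree: (single bag)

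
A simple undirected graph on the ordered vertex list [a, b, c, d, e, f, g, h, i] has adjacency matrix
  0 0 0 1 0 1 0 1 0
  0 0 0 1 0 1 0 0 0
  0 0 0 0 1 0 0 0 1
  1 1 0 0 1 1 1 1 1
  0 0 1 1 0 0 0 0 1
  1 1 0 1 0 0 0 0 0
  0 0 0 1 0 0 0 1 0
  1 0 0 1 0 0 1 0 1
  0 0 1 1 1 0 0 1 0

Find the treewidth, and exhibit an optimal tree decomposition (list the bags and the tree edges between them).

Each bag holds 3 vertices, so the decomposition has width 2, which upper-bounds the treewidth. For the lower bound, the 3 vertices {d, e, i} are pairwise adjacent, and any tree decomposition puts a clique entirely inside one bag — forcing width ≥ 2. Combining the bounds, tw(G) = 2.

Treewidth 2.
One optimal decomposition is:
Bags: B1 = {d, g, h}  B2 = {a, d, h}  B3 = {d, h, i}  B4 = {a, d, f}  B5 = {b, d, f}  B6 = {d, e, i}  B7 = {c, e, i}
Tree: B1–B2, B1–B3, B2–B4, B4–B5, B3–B6, B6–B7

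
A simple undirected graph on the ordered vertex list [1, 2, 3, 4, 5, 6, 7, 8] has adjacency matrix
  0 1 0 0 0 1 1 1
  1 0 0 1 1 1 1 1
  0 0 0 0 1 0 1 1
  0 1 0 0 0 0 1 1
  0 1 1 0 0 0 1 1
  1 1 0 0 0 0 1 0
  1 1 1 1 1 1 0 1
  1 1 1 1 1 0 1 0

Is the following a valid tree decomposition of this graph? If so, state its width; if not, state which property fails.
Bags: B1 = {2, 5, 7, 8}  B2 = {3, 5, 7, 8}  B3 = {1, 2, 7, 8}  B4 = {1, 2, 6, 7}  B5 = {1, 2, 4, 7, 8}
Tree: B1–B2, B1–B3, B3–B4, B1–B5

No — bags containing vertex 1 are not connected in the tree.

A tree decomposition must satisfy three properties: every vertex lies in some bag; for every edge, both endpoints lie together in some bag; and for every vertex, the bags containing it form a connected subtree. Here bags containing vertex 1 are not connected in the tree, so the decomposition is invalid.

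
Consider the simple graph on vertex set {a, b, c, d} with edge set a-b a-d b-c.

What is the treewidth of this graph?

1

A width-1 tree decomposition is:
Bags: B1 = {b, c}  B2 = {a, b}  B3 = {a, d}
Tree: B1–B2, B2–B3
Every bag has size at most 2, so the width is 2 − 1 = 1 and tw(G) ≤ 1. G has an edge, so its treewidth is at least 1. The upper and lower bounds meet at 1, so that is the treewidth.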